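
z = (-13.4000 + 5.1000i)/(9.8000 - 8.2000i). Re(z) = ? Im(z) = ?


Multiply by conjugate: (-13.4000 + 5.1000i)(9.8000 + 8.2000i) / (9.8^2 + (-8.2)^2)
Numerator real = -13.4*9.8 + 5.1*(-8.2) = -173.14
Numerator imag = 5.1*9.8 - (-13.4)*(-8.2) = -59.9
Denominator = 163.28
Re(z) = -173.14/163.28 = -1.0604
Im(z) = -59.9/163.28 = -0.3669

Re(z) = -1.0604, Im(z) = -0.3669


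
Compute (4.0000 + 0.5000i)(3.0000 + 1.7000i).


Real = 4*3 - 0.5*1.7 = 12 - 0.85 = 11.15
Imag = 4*1.7 + 3*0.5 = 6.8 + 1.5 = 8.3

11.1500 + 8.3000i


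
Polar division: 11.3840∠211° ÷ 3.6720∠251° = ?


r = 11.3840 / 3.6720 = 3.1002
theta = 211° - 251° = -40° = 320° (mod 360)

3.1002 cis(320°)


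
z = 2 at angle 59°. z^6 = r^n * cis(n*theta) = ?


r^6 = 2^6 = 64
n*theta = 6*59° = 354° = 354° (mod 360)
a = 64*cos(354°) = 63.6494
b = 64*sin(354°) = -6.6898

64 cis(354°) = 63.6494 - 6.6898i


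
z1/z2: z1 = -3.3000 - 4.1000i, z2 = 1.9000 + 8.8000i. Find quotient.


Conjugate of z2 = 1.9000 - 8.8000i
Numerator: (-3.3000 - 4.1000i)(1.9000 - 8.8000i) = -42.3500 + 21.2500i
Denominator: 1.9^2 + 8.8^2 = 81.05
Result = (-42.3500 + 21.2500i)/81.05

-0.5225 + 0.2622i


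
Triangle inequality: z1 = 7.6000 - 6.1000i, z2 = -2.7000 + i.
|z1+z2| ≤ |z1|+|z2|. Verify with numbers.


|z1| = sqrt(7.6^2 + (-6.1)^2) = sqrt(94.97) = 9.7453
|z2| = sqrt((-2.7)^2 + 1^2) = sqrt(8.29) = 2.8792
z1+z2 = 4.9000 - 5.1000i
|z1+z2| = sqrt(50.02) = 7.0725
|z1|+|z2| = 9.7453 + 2.8792 = 12.6245

|z1+z2| = 7.0725 ≤ |z1|+|z2| = 12.6245 (verified)


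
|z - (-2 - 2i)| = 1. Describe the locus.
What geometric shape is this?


|z - z0| = r is a circle with center z0 and radius r.
Center = (-2, -2), radius = 1

Circle with center (-2, -2) and radius 1


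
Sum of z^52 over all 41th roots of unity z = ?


The roots are w_k = w^k with w = e^(2*pi*i/41), and (w^k)^52 = (w^52)^k.
So S = 1 + u + u^2 + ... + u^(40) with u = w^52.
52 = 1*41 + 11, so 52 is not a multiple of 41: u = (w^41)^1 * w^11 = w^11 ≠ 1 (w is a primitive 41th root), while u^41 = (w^41)^52 = 1.
Geometric series: S = (1 - u^41)/(1 - u) = (1 - 1)/(1 - u) = 0

S = 0


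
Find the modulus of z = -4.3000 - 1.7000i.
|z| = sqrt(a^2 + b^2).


|z| = sqrt((-4.3)^2 + (-1.7)^2) = sqrt(18.49 + 2.89) = sqrt(21.38) = 4.6239

|z| = 4.6239


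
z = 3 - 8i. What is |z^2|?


|z| = sqrt(9+64) = sqrt(73) = 8.5440
|z^2| = |z|^2 = (sqrt(73))^2 = 73

|z^2| = 73


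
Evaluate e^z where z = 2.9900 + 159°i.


e^2.9900 = 19.8857
cos(159°) = -0.93358
sin(159°) = 0.35837
Real = 19.8857*(-0.93358) = -18.5649
Imag = 19.8857*0.35837 = 7.1264

-18.5649 + 7.1264i


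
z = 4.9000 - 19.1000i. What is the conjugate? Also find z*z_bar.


z_bar = 4.9000 + 19.1000i
z*z_bar = 4.9^2 + (-19.1)^2 = 24.01 + 364.81 = 388.82

z_bar = 4.9000 + 19.1000i, z*z_bar = 388.82


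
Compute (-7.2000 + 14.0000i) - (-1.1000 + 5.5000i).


Real: -7.2 + 1.1 = -6.1
Imag: 14 - 5.5 = 8.5

-6.1000 + 8.5000i


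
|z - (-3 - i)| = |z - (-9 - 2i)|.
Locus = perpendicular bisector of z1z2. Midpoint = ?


Equal distances means the locus is the perpendicular bisector of z1 and z2.
Midpoint = ((-3+(-9))/2, (-1+(-2))/2) = (-6.0000, -1.5000)

Perpendicular bisector through (-6.0000, -1.5000)


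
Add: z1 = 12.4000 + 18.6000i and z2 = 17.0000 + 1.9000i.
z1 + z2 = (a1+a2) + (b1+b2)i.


Real: 12.4 + 17 = 29.4
Imag: 18.6 + 1.9 = 20.5

29.4000 + 20.5000i


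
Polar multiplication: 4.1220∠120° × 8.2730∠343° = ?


r = 4.1220 * 8.2730 = 34.1013
theta = 120° + 343° = 463° = 103° (mod 360)

34.1013 cis(103°)


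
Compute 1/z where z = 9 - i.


|z|^2 = 81+1 = 82
1/z = (9 + 1i)/82

1/z = 0.1098 + 0.0122i


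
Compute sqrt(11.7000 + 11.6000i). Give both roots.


|z| = sqrt(136.89+134.56) = 16.4757
sqrt((|z|+a)/2) = sqrt((16.4757+11.7)/2) = sqrt(14.0879) = 3.7534
sqrt((|z|-a)/2) = sqrt((16.4757-11.7)/2) = sqrt(2.3879) = 1.5453

±(3.7534 + 1.5453i) i.e. 3.7534 + 1.5453i and -3.7534 - 1.5453i


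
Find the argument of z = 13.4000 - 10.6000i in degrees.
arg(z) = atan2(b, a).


Re = 13.4, Im = -10.6
arg = atan2(-10.6, 13.4) = -38.3456 degrees

arg(z) = -38.3456 degrees


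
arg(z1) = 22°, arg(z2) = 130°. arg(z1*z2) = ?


arg(z1*z2) = 22° + 130° = 152°
Normalized to (-180°, 180°]: 152°

152°


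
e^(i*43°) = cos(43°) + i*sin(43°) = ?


cos(43°) = 0.7314
sin(43°) = 0.6820

e^(i*43°) = 0.7314 + 0.6820i


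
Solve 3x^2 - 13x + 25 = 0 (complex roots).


disc = (-13)^2 - 4*3*25 = 169 - 300 = -131
sqrt(|disc|) = sqrt(131) = 11.4455
Real part = 13/(2*3) = 2.1667
Imag part = 11.4455/(2*3) = 1.9076

2.1667 ± 1.9076i


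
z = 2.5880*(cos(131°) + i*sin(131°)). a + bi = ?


a = 2.5880*cos(131°) = 2.5880*(-0.65606) = -1.6979
b = 2.5880*sin(131°) = 2.5880*0.7547 = 1.9532

-1.6979 + 1.9532i


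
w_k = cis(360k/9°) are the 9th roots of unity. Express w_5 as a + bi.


Angle = 360*5/9 = 200°
a = cos(200°) = -0.9397
b = sin(200°) = -0.3420

-0.9397 - 0.3420i


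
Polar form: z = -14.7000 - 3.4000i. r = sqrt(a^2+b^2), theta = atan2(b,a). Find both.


r = sqrt(216.09+11.56) = sqrt(227.65) = 15.0881
theta = atan2(-3.4, -14.7) = -166.9769 degrees

r = 15.0881, theta = -166.9769 degrees


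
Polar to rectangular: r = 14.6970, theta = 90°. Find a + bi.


a = 14.6970*cos(90°) = 14.6970*0 = 0
b = 14.6970*sin(90°) = 14.6970*1 = 14.6970

0 + 14.6970i


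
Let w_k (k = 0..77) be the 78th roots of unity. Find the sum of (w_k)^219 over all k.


The roots are w_k = w^k with w = e^(2*pi*i/78), and (w^k)^219 = (w^219)^k.
So S = 1 + u + u^2 + ... + u^(77) with u = w^219.
219 = 2*78 + 63, so 219 is not a multiple of 78: u = (w^78)^2 * w^63 = w^63 ≠ 1 (w is a primitive 78th root), while u^78 = (w^78)^219 = 1.
Geometric series: S = (1 - u^78)/(1 - u) = (1 - 1)/(1 - u) = 0

S = 0


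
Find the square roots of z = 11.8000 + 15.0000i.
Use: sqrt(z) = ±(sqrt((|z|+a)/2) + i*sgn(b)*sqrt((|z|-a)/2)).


|z| = sqrt(139.24+225) = 19.0851
sqrt((|z|+a)/2) = sqrt((19.0851+11.8)/2) = sqrt(15.4425) = 3.9297
sqrt((|z|-a)/2) = sqrt((19.0851-11.8)/2) = sqrt(3.6425) = 1.9085

±(3.9297 + 1.9085i) i.e. 3.9297 + 1.9085i and -3.9297 - 1.9085i


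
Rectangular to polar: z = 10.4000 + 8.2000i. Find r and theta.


r = sqrt(108.16+67.24) = sqrt(175.4) = 13.2439
theta = atan2(8.2, 10.4) = 38.2544 degrees

r = 13.2439, theta = 38.2544 degrees


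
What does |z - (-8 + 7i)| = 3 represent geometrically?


|z - z0| = r is a circle with center z0 and radius r.
Center = (-8, 7), radius = 3

Circle with center (-8, 7) and radius 3


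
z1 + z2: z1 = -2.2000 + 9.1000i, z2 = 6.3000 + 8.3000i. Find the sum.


Real: -2.2 + 6.3 = 4.1
Imag: 9.1 + 8.3 = 17.4

4.1000 + 17.4000i


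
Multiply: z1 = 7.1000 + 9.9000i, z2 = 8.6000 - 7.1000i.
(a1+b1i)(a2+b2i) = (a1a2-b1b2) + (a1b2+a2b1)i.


Real = 7.1*8.6 - 9.9*(-7.1) = 61.06 - (-70.29) = 131.35
Imag = 7.1*(-7.1) + 8.6*9.9 = -50.41 + 85.14 = 34.73

131.3500 + 34.7300i


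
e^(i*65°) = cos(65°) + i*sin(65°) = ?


cos(65°) = 0.4226
sin(65°) = 0.9063

e^(i*65°) = 0.4226 + 0.9063i


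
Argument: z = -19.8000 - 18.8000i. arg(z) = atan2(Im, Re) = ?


Re = -19.8, Im = -18.8
arg = atan2(-18.8, -19.8) = -136.4840 degrees

arg(z) = -136.4840 degrees


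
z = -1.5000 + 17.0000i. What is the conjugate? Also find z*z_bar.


z_bar = -1.5000 - 17.0000i
z*z_bar = (-1.5)^2 + 17^2 = 2.25 + 289 = 291.25

z_bar = -1.5000 - 17.0000i, z*z_bar = 291.25


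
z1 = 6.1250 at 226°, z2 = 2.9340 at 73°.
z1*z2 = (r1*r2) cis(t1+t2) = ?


r = 6.1250 * 2.9340 = 17.9708
theta = 226° + 73° = 299° = 299° (mod 360)

17.9708 cis(299°)


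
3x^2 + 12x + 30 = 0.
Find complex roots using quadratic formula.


disc = 12^2 - 4*3*30 = 144 - 360 = -216
sqrt(|disc|) = sqrt(216) = 14.6969
Real part = -12/(2*3) = -2.0000
Imag part = 14.6969/(2*3) = 2.4495

-2.0000 ± 2.4495i


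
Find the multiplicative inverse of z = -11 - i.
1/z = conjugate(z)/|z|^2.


|z|^2 = 121+1 = 122
1/z = (-11 + 1i)/122

1/z = -0.0902 + 0.0082i


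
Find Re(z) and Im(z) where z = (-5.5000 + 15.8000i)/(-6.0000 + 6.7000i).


Multiply by conjugate: (-5.5000 + 15.8000i)(-6.0000 - 6.7000i) / ((-6)^2 + 6.7^2)
Numerator real = -5.5*(-6) + 15.8*6.7 = 138.86
Numerator imag = 15.8*(-6) - (-5.5)*6.7 = -57.95
Denominator = 80.89
Re(z) = 138.86/80.89 = 1.7167
Im(z) = -57.95/80.89 = -0.7164

Re(z) = 1.7167, Im(z) = -0.7164


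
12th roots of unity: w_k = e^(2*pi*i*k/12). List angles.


The 12th roots of unity are cis(360k/12°) for k=0..11
Angle step = 360/12 = 30°
Primitive root: cis(30°)
Primitive root = 0.8660 + 0.5000i

12 roots at angles: 0°, 30°, 60°, 90°, 120°, 150°, 180°, 210°, 240°, 270°, 300°, 330°


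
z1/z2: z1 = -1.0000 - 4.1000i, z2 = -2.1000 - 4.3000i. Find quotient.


Conjugate of z2 = -2.1000 + 4.3000i
Numerator: (-1.0000 - 4.1000i)(-2.1000 + 4.3000i) = 19.7300 + 4.3100i
Denominator: (-2.1)^2 + (-4.3)^2 = 22.9
Result = (19.7300 + 4.3100i)/22.9

0.8616 + 0.1882i


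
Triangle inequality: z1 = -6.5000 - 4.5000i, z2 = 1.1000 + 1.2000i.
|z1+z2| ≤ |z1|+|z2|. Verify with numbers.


|z1| = sqrt((-6.5)^2 + (-4.5)^2) = sqrt(62.5) = 7.9057
|z2| = sqrt(1.1^2 + 1.2^2) = sqrt(2.65) = 1.6279
z1+z2 = -5.4000 - 3.3000i
|z1+z2| = sqrt(40.05) = 6.3285
|z1|+|z2| = 7.9057 + 1.6279 = 9.5336

|z1+z2| = 6.3285 ≤ |z1|+|z2| = 9.5336 (verified)


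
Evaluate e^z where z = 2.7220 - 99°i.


e^2.7220 = 15.2107
cos(-99°) = -0.156434
sin(-99°) = -0.987688
Real = 15.2107*(-0.156434) = -2.3795
Imag = 15.2107*(-0.987688) = -15.0234

-2.3795 - 15.0234i


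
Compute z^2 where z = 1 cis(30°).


r^2 = 1^2 = 1
n*theta = 2*30° = 60° = 60° (mod 360)
a = 1*cos(60°) = 0.5000
b = 1*sin(60°) = 0.8660

1 cis(60°) = 0.5000 + 0.8660i


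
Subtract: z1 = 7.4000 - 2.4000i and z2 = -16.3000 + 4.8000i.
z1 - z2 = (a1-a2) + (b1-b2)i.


Real: 7.4 + 16.3 = 23.7
Imag: -2.4 - 4.8 = -7.2

23.7000 - 7.2000i


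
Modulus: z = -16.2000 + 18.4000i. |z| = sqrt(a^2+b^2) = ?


|z| = sqrt((-16.2)^2 + 18.4^2) = sqrt(262.44 + 338.56) = sqrt(601) = 24.5153

|z| = 24.5153


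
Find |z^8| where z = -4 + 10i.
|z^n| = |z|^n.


|z| = sqrt(16+100) = sqrt(116) = 10.7703
|z^8| = |z|^8 = (sqrt(116))^8 = 116^4 = 181063936

|z^8| = 181063936


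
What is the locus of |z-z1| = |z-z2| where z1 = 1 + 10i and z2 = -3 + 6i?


Equal distances means the locus is the perpendicular bisector of z1 and z2.
Midpoint = ((1+(-3))/2, (10+6)/2) = (-1.0000, 8.0000)

Perpendicular bisector through (-1.0000, 8.0000)


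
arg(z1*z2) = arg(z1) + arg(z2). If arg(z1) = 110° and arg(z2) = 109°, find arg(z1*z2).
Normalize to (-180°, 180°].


arg(z1*z2) = 110° + 109° = 219°
Normalized to (-180°, 180°]: -141°

-141°


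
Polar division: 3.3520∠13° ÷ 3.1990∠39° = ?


r = 3.3520 / 3.1990 = 1.0478
theta = 13° - 39° = -26° = 334° (mod 360)

1.0478 cis(334°)


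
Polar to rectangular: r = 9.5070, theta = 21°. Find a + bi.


a = 9.5070*cos(21°) = 9.5070*0.93358 = 8.8755
b = 9.5070*sin(21°) = 9.5070*0.35837 = 3.4070

8.8755 + 3.4070i


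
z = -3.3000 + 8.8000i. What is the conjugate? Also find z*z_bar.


z_bar = -3.3000 - 8.8000i
z*z_bar = (-3.3)^2 + 8.8^2 = 10.89 + 77.44 = 88.33

z_bar = -3.3000 - 8.8000i, z*z_bar = 88.33


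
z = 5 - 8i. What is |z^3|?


|z| = sqrt(25+64) = sqrt(89) = 9.4340
|z^3| = |z|^3 = (sqrt(89))^3 = 89*sqrt(89)

|z^3| = 89*sqrt(89) ≈ 839.6243


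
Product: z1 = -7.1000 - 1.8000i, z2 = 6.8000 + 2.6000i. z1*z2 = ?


Real = -7.1*6.8 - (-1.8)*2.6 = -48.28 - (-4.68) = -43.6
Imag = -7.1*2.6 + 6.8*(-1.8) = -18.46 - (12.24) = -30.7

-43.6000 - 30.7000i


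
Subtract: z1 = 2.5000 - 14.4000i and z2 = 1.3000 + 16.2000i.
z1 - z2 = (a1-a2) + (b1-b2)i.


Real: 2.5 - 1.3 = 1.2
Imag: -14.4 - 16.2 = -30.6

1.2000 - 30.6000i


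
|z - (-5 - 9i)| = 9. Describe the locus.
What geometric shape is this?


|z - z0| = r is a circle with center z0 and radius r.
Center = (-5, -9), radius = 9

Circle with center (-5, -9) and radius 9


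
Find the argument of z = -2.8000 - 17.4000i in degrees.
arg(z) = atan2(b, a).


Re = -2.8, Im = -17.4
arg = atan2(-17.4, -2.8) = -99.1416 degrees

arg(z) = -99.1416 degrees


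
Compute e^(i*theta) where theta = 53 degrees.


cos(53°) = 0.6018
sin(53°) = 0.7986

e^(i*53°) = 0.6018 + 0.7986i


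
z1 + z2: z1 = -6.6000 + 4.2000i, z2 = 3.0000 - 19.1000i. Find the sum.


Real: -6.6 + 3 = -3.6
Imag: 4.2 - 19.1 = -14.9

-3.6000 - 14.9000i


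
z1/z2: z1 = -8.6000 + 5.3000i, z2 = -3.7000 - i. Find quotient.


Conjugate of z2 = -3.7000 + i
Numerator: (-8.6000 + 5.3000i)(-3.7000 + i) = 26.5200 - 28.2100i
Denominator: (-3.7)^2 + (-1)^2 = 14.69
Result = (26.5200 - 28.2100i)/14.69

1.8053 - 1.9204i


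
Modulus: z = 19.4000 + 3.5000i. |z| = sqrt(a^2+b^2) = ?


|z| = sqrt(19.4^2 + 3.5^2) = sqrt(376.36 + 12.25) = sqrt(388.61) = 19.7132

|z| = 19.7132


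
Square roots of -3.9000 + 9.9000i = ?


|z| = sqrt(15.21+98.01) = 10.6405
sqrt((|z|+a)/2) = sqrt((10.6405+(-3.9))/2) = sqrt(3.3702) = 1.8358
sqrt((|z|-a)/2) = sqrt((10.6405-(-3.9))/2) = sqrt(7.2702) = 2.6963

±(1.8358 + 2.6963i) i.e. 1.8358 + 2.6963i and -1.8358 - 2.6963i


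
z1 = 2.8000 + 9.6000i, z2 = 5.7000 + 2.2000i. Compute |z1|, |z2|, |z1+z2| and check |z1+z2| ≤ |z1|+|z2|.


|z1| = sqrt(2.8^2 + 9.6^2) = sqrt(100) = 10.0000
|z2| = sqrt(5.7^2 + 2.2^2) = sqrt(37.33) = 6.1098
z1+z2 = 8.5000 + 11.8000i
|z1+z2| = sqrt(211.49) = 14.5427
|z1|+|z2| = 10.0000 + 6.1098 = 16.1098

|z1+z2| = 14.5427 ≤ |z1|+|z2| = 16.1098 (verified)


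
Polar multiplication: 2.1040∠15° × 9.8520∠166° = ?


r = 2.1040 * 9.8520 = 20.7286
theta = 15° + 166° = 181° = 181° (mod 360)

20.7286 cis(181°)


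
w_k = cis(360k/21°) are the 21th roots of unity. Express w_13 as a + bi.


Angle = 360*13/21 = 222.8571°
a = cos(222.8571°) = -0.7331
b = sin(222.8571°) = -0.6802

-0.7331 - 0.6802i


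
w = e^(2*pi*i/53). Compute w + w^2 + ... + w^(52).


With w = e^(2*pi*i/53), all 53 of the 53th roots of unity w^0 = 1, w, ..., w^(52) sum to 0: 1 + w + ... + w^(52) = (1 - w^53)/(1 - w) = 0 since w^53 = 1, w ≠ 1.
Removing the root 1: w + w^2 + ... + w^(52) = 0 - 1 = -1

Sum = -1


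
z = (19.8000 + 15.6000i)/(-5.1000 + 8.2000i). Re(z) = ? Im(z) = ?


Multiply by conjugate: (19.8000 + 15.6000i)(-5.1000 - 8.2000i) / ((-5.1)^2 + 8.2^2)
Numerator real = 19.8*(-5.1) + 15.6*8.2 = 26.94
Numerator imag = 15.6*(-5.1) - 19.8*8.2 = -241.92
Denominator = 93.25
Re(z) = 26.94/93.25 = 0.2889
Im(z) = -241.92/93.25 = -2.5943

Re(z) = 0.2889, Im(z) = -2.5943


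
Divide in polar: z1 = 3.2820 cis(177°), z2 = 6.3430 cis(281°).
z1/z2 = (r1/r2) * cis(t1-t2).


r = 3.2820 / 6.3430 = 0.5174
theta = 177° - 281° = -104° = 256° (mod 360)

0.5174 cis(256°)


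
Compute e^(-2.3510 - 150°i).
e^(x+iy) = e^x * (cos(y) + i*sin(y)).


e^-2.3510 = 0.09527
cos(-150°) = -0.866
sin(-150°) = -0.5
Real = 0.09527*(-0.866) = -0.0825
Imag = 0.09527*(-0.5) = -0.0476

-0.0825 - 0.0476i


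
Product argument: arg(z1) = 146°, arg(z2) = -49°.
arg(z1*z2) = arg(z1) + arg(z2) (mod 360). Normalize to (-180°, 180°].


arg(z1*z2) = 146° - 49° = 97°
Normalized to (-180°, 180°]: 97°

97°


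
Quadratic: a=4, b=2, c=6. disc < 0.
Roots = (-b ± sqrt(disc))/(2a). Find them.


disc = 2^2 - 4*4*6 = 4 - 96 = -92
sqrt(|disc|) = sqrt(92) = 9.5917
Real part = -2/(2*4) = -0.2500
Imag part = 9.5917/(2*4) = 1.1990

-0.2500 ± 1.1990i


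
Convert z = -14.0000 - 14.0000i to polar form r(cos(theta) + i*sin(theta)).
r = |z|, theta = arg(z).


r = sqrt(196+196) = sqrt(392) = 19.7990
theta = atan2(-14, -14) = -135.0000 degrees

r = 19.7990, theta = -135.0000 degrees


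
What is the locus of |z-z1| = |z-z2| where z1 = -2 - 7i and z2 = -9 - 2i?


Equal distances means the locus is the perpendicular bisector of z1 and z2.
Midpoint = ((-2+(-9))/2, (-7+(-2))/2) = (-5.5000, -4.5000)

Perpendicular bisector through (-5.5000, -4.5000)


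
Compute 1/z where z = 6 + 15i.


|z|^2 = 36+225 = 261
1/z = (6 - 15i)/261

1/z = 0.0230 - 0.0575i


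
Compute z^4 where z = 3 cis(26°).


r^4 = 3^4 = 81
n*theta = 4*26° = 104° = 104° (mod 360)
a = 81*cos(104°) = -19.5957
b = 81*sin(104°) = 78.5940

81 cis(104°) = -19.5957 + 78.5940i


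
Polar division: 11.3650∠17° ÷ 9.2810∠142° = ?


r = 11.3650 / 9.2810 = 1.2245
theta = 17° - 142° = -125° = 235° (mod 360)

1.2245 cis(235°)


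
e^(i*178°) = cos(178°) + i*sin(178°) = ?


cos(178°) = -0.9994
sin(178°) = 0.0349

e^(i*178°) = -0.9994 + 0.0349i


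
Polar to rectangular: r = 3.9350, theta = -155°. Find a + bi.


a = 3.9350*cos(-155°) = 3.9350*(-0.9063) = -3.5663
b = 3.9350*sin(-155°) = 3.9350*(-0.42262) = -1.6630

-3.5663 - 1.6630i


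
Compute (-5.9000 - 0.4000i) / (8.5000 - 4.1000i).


Conjugate of z2 = 8.5000 + 4.1000i
Numerator: (-5.9000 - 0.4000i)(8.5000 + 4.1000i) = -48.5100 - 27.5900i
Denominator: 8.5^2 + (-4.1)^2 = 89.06
Result = (-48.5100 - 27.5900i)/89.06

-0.5447 - 0.3098i


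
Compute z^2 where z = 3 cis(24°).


r^2 = 3^2 = 9
n*theta = 2*24° = 48° = 48° (mod 360)
a = 9*cos(48°) = 6.0222
b = 9*sin(48°) = 6.6883

9 cis(48°) = 6.0222 + 6.6883i


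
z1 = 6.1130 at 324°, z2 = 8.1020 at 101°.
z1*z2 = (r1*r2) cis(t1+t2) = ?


r = 6.1130 * 8.1020 = 49.5275
theta = 324° + 101° = 425° = 65° (mod 360)

49.5275 cis(65°)


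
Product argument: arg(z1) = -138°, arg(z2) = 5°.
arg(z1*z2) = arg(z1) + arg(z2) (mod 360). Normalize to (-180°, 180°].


arg(z1*z2) = -138° + 5° = -133°
Normalized to (-180°, 180°]: -133°

-133°


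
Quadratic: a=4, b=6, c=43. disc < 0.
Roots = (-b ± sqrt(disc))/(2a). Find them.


disc = 6^2 - 4*4*43 = 36 - 688 = -652
sqrt(|disc|) = sqrt(652) = 25.5343
Real part = -6/(2*4) = -0.7500
Imag part = 25.5343/(2*4) = 3.1918

-0.7500 ± 3.1918i


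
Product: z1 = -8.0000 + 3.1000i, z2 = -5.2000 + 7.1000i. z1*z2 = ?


Real = -8*(-5.2) - 3.1*7.1 = 41.6 - 22.01 = 19.59
Imag = -8*7.1 - (5.2)*3.1 = -56.8 - (16.12) = -72.92

19.5900 - 72.9200i


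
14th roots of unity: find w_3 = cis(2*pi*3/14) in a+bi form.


Angle = 360*3/14 = 77.1429°
a = cos(77.1429°) = 0.2225
b = sin(77.1429°) = 0.9749

0.2225 + 0.9749i


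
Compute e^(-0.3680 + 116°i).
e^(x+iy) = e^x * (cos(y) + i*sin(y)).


e^-0.3680 = 0.6921
cos(116°) = -0.4384
sin(116°) = 0.8988
Real = 0.6921*(-0.4384) = -0.3034
Imag = 0.6921*0.8988 = 0.6221

-0.3034 + 0.6221i


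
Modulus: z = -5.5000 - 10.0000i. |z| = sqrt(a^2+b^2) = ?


|z| = sqrt((-5.5)^2 + (-10)^2) = sqrt(30.25 + 100) = sqrt(130.25) = 11.4127

|z| = 11.4127


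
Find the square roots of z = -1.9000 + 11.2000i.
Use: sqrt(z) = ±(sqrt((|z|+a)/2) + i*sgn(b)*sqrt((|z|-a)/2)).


|z| = sqrt(3.61+125.44) = 11.3600
sqrt((|z|+a)/2) = sqrt((11.3600+(-1.9))/2) = sqrt(4.7300) = 2.1749
sqrt((|z|-a)/2) = sqrt((11.3600-(-1.9))/2) = sqrt(6.6300) = 2.5749

±(2.1749 + 2.5749i) i.e. 2.1749 + 2.5749i and -2.1749 - 2.5749i


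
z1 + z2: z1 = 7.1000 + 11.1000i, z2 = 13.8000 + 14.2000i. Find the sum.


Real: 7.1 + 13.8 = 20.9
Imag: 11.1 + 14.2 = 25.3

20.9000 + 25.3000i


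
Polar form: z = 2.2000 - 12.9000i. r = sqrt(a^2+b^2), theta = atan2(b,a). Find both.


r = sqrt(4.84+166.41) = sqrt(171.25) = 13.0863
theta = atan2(-12.9, 2.2) = -80.3217 degrees

r = 13.0863, theta = -80.3217 degrees


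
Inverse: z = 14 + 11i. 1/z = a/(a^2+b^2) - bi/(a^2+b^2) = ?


|z|^2 = 196+121 = 317
1/z = (14 - 11i)/317

1/z = 0.0442 - 0.0347i


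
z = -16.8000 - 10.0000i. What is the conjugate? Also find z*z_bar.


z_bar = -16.8000 + 10.0000i
z*z_bar = (-16.8)^2 + (-10)^2 = 282.24 + 100 = 382.24

z_bar = -16.8000 + 10.0000i, z*z_bar = 382.24


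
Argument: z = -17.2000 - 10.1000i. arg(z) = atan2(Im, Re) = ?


Re = -17.2, Im = -10.1
arg = atan2(-10.1, -17.2) = -149.5781 degrees

arg(z) = -149.5781 degrees


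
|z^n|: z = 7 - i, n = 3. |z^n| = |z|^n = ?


|z| = sqrt(49+1) = sqrt(50) = 7.0711
|z^3| = |z|^3 = (sqrt(50))^3 = 50*sqrt(50)

|z^3| = 50*sqrt(50) ≈ 353.5534


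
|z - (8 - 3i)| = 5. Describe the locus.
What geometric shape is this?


|z - z0| = r is a circle with center z0 and radius r.
Center = (8, -3), radius = 5

Circle with center (8, -3) and radius 5


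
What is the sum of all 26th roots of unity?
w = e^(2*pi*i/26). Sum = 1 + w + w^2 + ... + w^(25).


The sum of all 26th roots of unity is 0.
Geometric series: (1 - w^26)/(1 - w) = (1-1)/(1-w) = 0 since w^26 = 1, w ≠ 1.
Alternatively: coefficient of z^25 in z^26 - 1 is 0.

0


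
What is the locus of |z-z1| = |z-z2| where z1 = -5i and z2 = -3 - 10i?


Equal distances means the locus is the perpendicular bisector of z1 and z2.
Midpoint = ((0+(-3))/2, (-5+(-10))/2) = (-1.5000, -7.5000)

Perpendicular bisector through (-1.5000, -7.5000)


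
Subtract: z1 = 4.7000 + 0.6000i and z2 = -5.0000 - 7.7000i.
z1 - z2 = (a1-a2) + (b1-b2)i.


Real: 4.7 + 5 = 9.7
Imag: 0.6 + 7.7 = 8.3

9.7000 + 8.3000i


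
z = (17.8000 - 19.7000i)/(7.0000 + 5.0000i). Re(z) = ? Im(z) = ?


Multiply by conjugate: (17.8000 - 19.7000i)(7.0000 - 5.0000i) / (7^2 + 5^2)
Numerator real = 17.8*7 - (19.7)*5 = 26.1
Numerator imag = -19.7*7 - 17.8*5 = -226.9
Denominator = 74
Re(z) = 26.1/74 = 0.3527
Im(z) = -226.9/74 = -3.0662

Re(z) = 0.3527, Im(z) = -3.0662


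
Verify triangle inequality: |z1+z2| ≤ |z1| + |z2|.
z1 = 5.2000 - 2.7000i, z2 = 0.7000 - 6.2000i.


|z1| = sqrt(5.2^2 + (-2.7)^2) = sqrt(34.33) = 5.8592
|z2| = sqrt(0.7^2 + (-6.2)^2) = sqrt(38.93) = 6.2394
z1+z2 = 5.9000 - 8.9000i
|z1+z2| = sqrt(114.02) = 10.6780
|z1|+|z2| = 5.8592 + 6.2394 = 12.0986

|z1+z2| = 10.6780 ≤ |z1|+|z2| = 12.0986 (verified)


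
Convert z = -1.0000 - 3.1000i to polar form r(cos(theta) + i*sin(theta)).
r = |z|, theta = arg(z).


r = sqrt(1+9.61) = sqrt(10.61) = 3.2573
theta = atan2(-3.1, -1) = -107.8787 degrees

r = 3.2573, theta = -107.8787 degrees


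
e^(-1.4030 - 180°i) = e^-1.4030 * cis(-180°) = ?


e^-1.4030 = 0.2459
cos(-180°) = -1
sin(-180°) = 0
Real = 0.2459*(-1) = -0.2459
Imag = 0.2459*0 = 0

-0.2459 + 0i


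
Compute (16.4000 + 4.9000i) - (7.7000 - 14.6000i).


Real: 16.4 - 7.7 = 8.7
Imag: 4.9 + 14.6 = 19.5

8.7000 + 19.5000i


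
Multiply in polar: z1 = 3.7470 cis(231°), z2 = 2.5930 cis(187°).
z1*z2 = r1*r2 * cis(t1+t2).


r = 3.7470 * 2.5930 = 9.7160
theta = 231° + 187° = 418° = 58° (mod 360)

9.7160 cis(58°)


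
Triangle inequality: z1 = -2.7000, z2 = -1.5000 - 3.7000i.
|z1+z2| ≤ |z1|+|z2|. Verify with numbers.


|z1| = sqrt((-2.7)^2 + 0^2) = sqrt(7.29) = 2.7000
|z2| = sqrt((-1.5)^2 + (-3.7)^2) = sqrt(15.94) = 3.9925
z1+z2 = -4.2000 - 3.7000i
|z1+z2| = sqrt(31.33) = 5.5973
|z1|+|z2| = 2.7000 + 3.9925 = 6.6925

|z1+z2| = 5.5973 ≤ |z1|+|z2| = 6.6925 (verified)


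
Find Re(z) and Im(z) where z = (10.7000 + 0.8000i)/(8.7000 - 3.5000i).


Multiply by conjugate: (10.7000 + 0.8000i)(8.7000 + 3.5000i) / (8.7^2 + (-3.5)^2)
Numerator real = 10.7*8.7 + 0.8*(-3.5) = 90.29
Numerator imag = 0.8*8.7 - 10.7*(-3.5) = 44.41
Denominator = 87.94
Re(z) = 90.29/87.94 = 1.0267
Im(z) = 44.41/87.94 = 0.5050

Re(z) = 1.0267, Im(z) = 0.5050


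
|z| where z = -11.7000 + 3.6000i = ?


|z| = sqrt((-11.7)^2 + 3.6^2) = sqrt(136.89 + 12.96) = sqrt(149.85) = 12.2413

|z| = 12.2413


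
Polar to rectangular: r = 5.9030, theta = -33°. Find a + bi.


a = 5.9030*cos(-33°) = 5.9030*0.83867 = 4.9507
b = 5.9030*sin(-33°) = 5.9030*(-0.54464) = -3.2150

4.9507 - 3.2150i


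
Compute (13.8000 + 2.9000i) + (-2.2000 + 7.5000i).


Real: 13.8 - 2.2 = 11.6
Imag: 2.9 + 7.5 = 10.4

11.6000 + 10.4000i


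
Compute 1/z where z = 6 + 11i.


|z|^2 = 36+121 = 157
1/z = (6 - 11i)/157

1/z = 0.0382 - 0.0701i


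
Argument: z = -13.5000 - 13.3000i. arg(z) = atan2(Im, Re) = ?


Re = -13.5, Im = -13.3
arg = atan2(-13.3, -13.5) = -135.4276 degrees

arg(z) = -135.4276 degrees


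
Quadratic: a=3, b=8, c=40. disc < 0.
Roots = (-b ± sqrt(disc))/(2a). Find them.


disc = 8^2 - 4*3*40 = 64 - 480 = -416
sqrt(|disc|) = sqrt(416) = 20.3961
Real part = -8/(2*3) = -1.3333
Imag part = 20.3961/(2*3) = 3.3993

-1.3333 ± 3.3993i


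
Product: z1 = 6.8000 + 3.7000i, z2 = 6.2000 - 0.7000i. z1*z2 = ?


Real = 6.8*6.2 - 3.7*(-0.7) = 42.16 - (-2.59) = 44.75
Imag = 6.8*(-0.7) + 6.2*3.7 = -4.76 + 22.94 = 18.18

44.7500 + 18.1800i


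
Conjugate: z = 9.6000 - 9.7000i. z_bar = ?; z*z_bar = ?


z_bar = 9.6000 + 9.7000i
z*z_bar = 9.6^2 + (-9.7)^2 = 92.16 + 94.09 = 186.25

z_bar = 9.6000 + 9.7000i, z*z_bar = 186.25


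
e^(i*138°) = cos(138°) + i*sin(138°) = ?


cos(138°) = -0.7431
sin(138°) = 0.6691

e^(i*138°) = -0.7431 + 0.6691i


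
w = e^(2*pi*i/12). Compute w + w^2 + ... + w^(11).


With w = e^(2*pi*i/12), all 12 of the 12th roots of unity w^0 = 1, w, ..., w^(11) sum to 0: 1 + w + ... + w^(11) = (1 - w^12)/(1 - w) = 0 since w^12 = 1, w ≠ 1.
Removing the root 1: w + w^2 + ... + w^(11) = 0 - 1 = -1

Sum = -1


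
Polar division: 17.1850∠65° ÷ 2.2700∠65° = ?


r = 17.1850 / 2.2700 = 7.5705
theta = 65° - 65° = 0° = 0° (mod 360)

7.5705 cis(0°)


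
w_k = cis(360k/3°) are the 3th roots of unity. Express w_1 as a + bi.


Angle = 360*1/3 = 120°
a = cos(120°) = -0.5000
b = sin(120°) = 0.8660

-0.5000 + 0.8660i


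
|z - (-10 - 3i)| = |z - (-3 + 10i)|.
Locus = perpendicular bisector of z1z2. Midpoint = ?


Equal distances means the locus is the perpendicular bisector of z1 and z2.
Midpoint = ((-10+(-3))/2, (-3+10)/2) = (-6.5000, 3.5000)

Perpendicular bisector through (-6.5000, 3.5000)


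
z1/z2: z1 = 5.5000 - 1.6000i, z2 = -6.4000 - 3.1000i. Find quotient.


Conjugate of z2 = -6.4000 + 3.1000i
Numerator: (5.5000 - 1.6000i)(-6.4000 + 3.1000i) = -30.2400 + 27.2900i
Denominator: (-6.4)^2 + (-3.1)^2 = 50.57
Result = (-30.2400 + 27.2900i)/50.57

-0.5980 + 0.5396i


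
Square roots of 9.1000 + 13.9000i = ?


|z| = sqrt(82.81+193.21) = 16.6138
sqrt((|z|+a)/2) = sqrt((16.6138+9.1)/2) = sqrt(12.8569) = 3.5857
sqrt((|z|-a)/2) = sqrt((16.6138-9.1)/2) = sqrt(3.7569) = 1.9383

±(3.5857 + 1.9383i) i.e. 3.5857 + 1.9383i and -3.5857 - 1.9383i


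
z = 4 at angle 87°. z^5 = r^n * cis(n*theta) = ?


r^5 = 4^5 = 1024
n*theta = 5*87° = 435° = 75° (mod 360)
a = 1024*cos(75°) = 265.0307
b = 1024*sin(75°) = 989.1080

1024 cis(75°) = 265.0307 + 989.1080i


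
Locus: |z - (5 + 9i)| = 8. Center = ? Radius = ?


|z - z0| = r is a circle with center z0 and radius r.
Center = (5, 9), radius = 8

Circle with center (5, 9) and radius 8


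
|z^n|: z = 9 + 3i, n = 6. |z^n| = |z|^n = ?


|z| = sqrt(81+9) = sqrt(90) = 9.4868
|z^6| = |z|^6 = (sqrt(90))^6 = 90^3 = 729000

|z^6| = 729000


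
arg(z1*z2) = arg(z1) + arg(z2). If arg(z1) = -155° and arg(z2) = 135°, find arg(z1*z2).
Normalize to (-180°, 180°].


arg(z1*z2) = -155° + 135° = -20°
Normalized to (-180°, 180°]: -20°

-20°


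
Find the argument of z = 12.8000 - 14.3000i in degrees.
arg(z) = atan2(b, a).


Re = 12.8, Im = -14.3
arg = atan2(-14.3, 12.8) = -48.1681 degrees

arg(z) = -48.1681 degrees


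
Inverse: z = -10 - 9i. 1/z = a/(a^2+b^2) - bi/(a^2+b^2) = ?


|z|^2 = 100+81 = 181
1/z = (-10 + 9i)/181

1/z = -0.0552 + 0.0497i


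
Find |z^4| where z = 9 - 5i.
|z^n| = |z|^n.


|z| = sqrt(81+25) = sqrt(106) = 10.2956
|z^4| = |z|^4 = (sqrt(106))^4 = 106^2 = 11236

|z^4| = 11236


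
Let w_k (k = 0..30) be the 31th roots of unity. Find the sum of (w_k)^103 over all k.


The roots are w_k = w^k with w = e^(2*pi*i/31), and (w^k)^103 = (w^103)^k.
So S = 1 + u + u^2 + ... + u^(30) with u = w^103.
103 = 3*31 + 10, so 103 is not a multiple of 31: u = (w^31)^3 * w^10 = w^10 ≠ 1 (w is a primitive 31th root), while u^31 = (w^31)^103 = 1.
Geometric series: S = (1 - u^31)/(1 - u) = (1 - 1)/(1 - u) = 0

S = 0


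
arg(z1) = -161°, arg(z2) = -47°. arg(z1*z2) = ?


arg(z1*z2) = -161° - 47° = -208°
Normalized to (-180°, 180°]: 152°

152°


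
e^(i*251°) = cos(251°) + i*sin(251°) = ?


cos(251°) = -0.3256
sin(251°) = -0.9455

e^(i*251°) = -0.3256 - 0.9455i


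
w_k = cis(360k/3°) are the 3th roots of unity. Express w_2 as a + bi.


Angle = 360*2/3 = 240°
a = cos(240°) = -0.5000
b = sin(240°) = -0.8660

-0.5000 - 0.8660i


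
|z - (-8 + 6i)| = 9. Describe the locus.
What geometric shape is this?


|z - z0| = r is a circle with center z0 and radius r.
Center = (-8, 6), radius = 9

Circle with center (-8, 6) and radius 9


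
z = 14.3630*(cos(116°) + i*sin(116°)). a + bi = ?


a = 14.3630*cos(116°) = 14.3630*(-0.43837) = -6.2963
b = 14.3630*sin(116°) = 14.3630*0.898794 = 12.9094

-6.2963 + 12.9094i


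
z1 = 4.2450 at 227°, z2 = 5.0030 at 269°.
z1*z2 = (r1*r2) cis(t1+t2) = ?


r = 4.2450 * 5.0030 = 21.2377
theta = 227° + 269° = 496° = 136° (mod 360)

21.2377 cis(136°)


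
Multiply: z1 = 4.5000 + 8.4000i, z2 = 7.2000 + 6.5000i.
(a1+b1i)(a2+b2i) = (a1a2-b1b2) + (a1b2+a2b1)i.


Real = 4.5*7.2 - 8.4*6.5 = 32.4 - 54.6 = -22.2
Imag = 4.5*6.5 + 7.2*8.4 = 29.25 + 60.48 = 89.73

-22.2000 + 89.7300i


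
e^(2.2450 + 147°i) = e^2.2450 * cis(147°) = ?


e^2.2450 = 9.4404
cos(147°) = -0.83867
sin(147°) = 0.54464
Real = 9.4404*(-0.83867) = -7.9174
Imag = 9.4404*0.54464 = 5.1416

-7.9174 + 5.1416i


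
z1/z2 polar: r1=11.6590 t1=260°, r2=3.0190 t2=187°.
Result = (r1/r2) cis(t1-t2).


r = 11.6590 / 3.0190 = 3.8619
theta = 260° - 187° = 73° = 73° (mod 360)

3.8619 cis(73°)


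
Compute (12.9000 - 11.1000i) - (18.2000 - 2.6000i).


Real: 12.9 - 18.2 = -5.3
Imag: -11.1 + 2.6 = -8.5

-5.3000 - 8.5000i


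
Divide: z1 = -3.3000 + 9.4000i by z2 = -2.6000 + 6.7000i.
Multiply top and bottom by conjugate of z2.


Conjugate of z2 = -2.6000 - 6.7000i
Numerator: (-3.3000 + 9.4000i)(-2.6000 - 6.7000i) = 71.5600 - 2.3300i
Denominator: (-2.6)^2 + 6.7^2 = 51.65
Result = (71.5600 - 2.3300i)/51.65

1.3855 - 0.0451i


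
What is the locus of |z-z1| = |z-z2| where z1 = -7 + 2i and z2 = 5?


Equal distances means the locus is the perpendicular bisector of z1 and z2.
Midpoint = ((-7+5)/2, (2+0)/2) = (-1.0000, 1.0000)

Perpendicular bisector through (-1.0000, 1.0000)


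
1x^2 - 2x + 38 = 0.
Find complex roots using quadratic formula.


disc = (-2)^2 - 4*1*38 = 4 - 152 = -148
sqrt(|disc|) = sqrt(148) = 12.1655
Real part = 2/(2*1) = 1.0000
Imag part = 12.1655/(2*1) = 6.0828

1.0000 ± 6.0828i


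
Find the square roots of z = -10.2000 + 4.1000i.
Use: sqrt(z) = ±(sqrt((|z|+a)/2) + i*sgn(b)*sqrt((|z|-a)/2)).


|z| = sqrt(104.04+16.81) = 10.9932
sqrt((|z|+a)/2) = sqrt((10.9932+(-10.2))/2) = sqrt(0.3966) = 0.6298
sqrt((|z|-a)/2) = sqrt((10.9932-(-10.2))/2) = sqrt(10.5966) = 3.2552

±(0.6298 + 3.2552i) i.e. 0.6298 + 3.2552i and -0.6298 - 3.2552i


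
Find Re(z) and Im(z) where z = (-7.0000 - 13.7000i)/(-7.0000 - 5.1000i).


Multiply by conjugate: (-7.0000 - 13.7000i)(-7.0000 + 5.1000i) / ((-7)^2 + (-5.1)^2)
Numerator real = -7*(-7) - (13.7)*(-5.1) = 118.87
Numerator imag = -13.7*(-7) - (-7)*(-5.1) = 60.2
Denominator = 75.01
Re(z) = 118.87/75.01 = 1.5847
Im(z) = 60.2/75.01 = 0.8026

Re(z) = 1.5847, Im(z) = 0.8026


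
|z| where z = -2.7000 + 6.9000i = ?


|z| = sqrt((-2.7)^2 + 6.9^2) = sqrt(7.29 + 47.61) = sqrt(54.9) = 7.4095

|z| = 7.4095


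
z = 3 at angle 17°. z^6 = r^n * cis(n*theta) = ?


r^6 = 3^6 = 729
n*theta = 6*17° = 102° = 102° (mod 360)
a = 729*cos(102°) = -151.5676
b = 729*sin(102°) = 713.0696

729 cis(102°) = -151.5676 + 713.0696i


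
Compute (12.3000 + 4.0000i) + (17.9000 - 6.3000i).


Real: 12.3 + 17.9 = 30.2
Imag: 4 - 6.3 = -2.3

30.2000 - 2.3000i


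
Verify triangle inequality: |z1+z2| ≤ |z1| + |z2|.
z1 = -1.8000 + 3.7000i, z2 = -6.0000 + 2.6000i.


|z1| = sqrt((-1.8)^2 + 3.7^2) = sqrt(16.93) = 4.1146
|z2| = sqrt((-6)^2 + 2.6^2) = sqrt(42.76) = 6.5391
z1+z2 = -7.8000 + 6.3000i
|z1+z2| = sqrt(100.53) = 10.0265
|z1|+|z2| = 4.1146 + 6.5391 = 10.6537

|z1+z2| = 10.0265 ≤ |z1|+|z2| = 10.6537 (verified)


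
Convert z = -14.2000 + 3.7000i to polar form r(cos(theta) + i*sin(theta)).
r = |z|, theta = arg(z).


r = sqrt(201.64+13.69) = sqrt(215.33) = 14.6741
theta = atan2(3.7, -14.2) = 165.3956 degrees

r = 14.6741, theta = 165.3956 degrees


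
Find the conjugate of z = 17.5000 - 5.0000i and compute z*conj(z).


z_bar = 17.5000 + 5.0000i
z*z_bar = 17.5^2 + (-5)^2 = 306.25 + 25 = 331.25

z_bar = 17.5000 + 5.0000i, z*z_bar = 331.25


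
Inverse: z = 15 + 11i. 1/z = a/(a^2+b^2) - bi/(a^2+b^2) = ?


|z|^2 = 225+121 = 346
1/z = (15 - 11i)/346

1/z = 0.0434 - 0.0318i


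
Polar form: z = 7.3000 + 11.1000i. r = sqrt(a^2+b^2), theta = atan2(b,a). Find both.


r = sqrt(53.29+123.21) = sqrt(176.5) = 13.2853
theta = atan2(11.1, 7.3) = 56.6688 degrees

r = 13.2853, theta = 56.6688 degrees


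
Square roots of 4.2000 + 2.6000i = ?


|z| = sqrt(17.64+6.76) = 4.9396
sqrt((|z|+a)/2) = sqrt((4.9396+4.2)/2) = sqrt(4.5698) = 2.1377
sqrt((|z|-a)/2) = sqrt((4.9396-4.2)/2) = sqrt(0.3698) = 0.6081

±(2.1377 + 0.6081i) i.e. 2.1377 + 0.6081i and -2.1377 - 0.6081i


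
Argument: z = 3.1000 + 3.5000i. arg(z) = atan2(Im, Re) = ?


Re = 3.1, Im = 3.5
arg = atan2(3.5, 3.1) = 48.4682 degrees

arg(z) = 48.4682 degrees


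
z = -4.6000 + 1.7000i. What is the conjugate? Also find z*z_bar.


z_bar = -4.6000 - 1.7000i
z*z_bar = (-4.6)^2 + 1.7^2 = 21.16 + 2.89 = 24.05

z_bar = -4.6000 - 1.7000i, z*z_bar = 24.05


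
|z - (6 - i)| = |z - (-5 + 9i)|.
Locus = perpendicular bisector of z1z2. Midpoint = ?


Equal distances means the locus is the perpendicular bisector of z1 and z2.
Midpoint = ((6+(-5))/2, (-1+9)/2) = (0.5000, 4.0000)

Perpendicular bisector through (0.5000, 4.0000)


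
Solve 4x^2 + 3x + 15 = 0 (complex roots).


disc = 3^2 - 4*4*15 = 9 - 240 = -231
sqrt(|disc|) = sqrt(231) = 15.1987
Real part = -3/(2*4) = -0.3750
Imag part = 15.1987/(2*4) = 1.8998

-0.3750 ± 1.8998i


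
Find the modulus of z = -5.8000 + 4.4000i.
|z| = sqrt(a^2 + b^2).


|z| = sqrt((-5.8)^2 + 4.4^2) = sqrt(33.64 + 19.36) = sqrt(53) = 7.2801

|z| = 7.2801


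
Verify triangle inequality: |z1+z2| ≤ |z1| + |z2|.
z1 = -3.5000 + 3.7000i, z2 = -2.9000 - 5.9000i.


|z1| = sqrt((-3.5)^2 + 3.7^2) = sqrt(25.94) = 5.0931
|z2| = sqrt((-2.9)^2 + (-5.9)^2) = sqrt(43.22) = 6.5742
z1+z2 = -6.4000 - 2.2000i
|z1+z2| = sqrt(45.8) = 6.7676
|z1|+|z2| = 5.0931 + 6.5742 = 11.6673

|z1+z2| = 6.7676 ≤ |z1|+|z2| = 11.6673 (verified)


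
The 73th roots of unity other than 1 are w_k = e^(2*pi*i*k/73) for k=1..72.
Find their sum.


With w = e^(2*pi*i/73), all 73 of the 73th roots of unity w^0 = 1, w, ..., w^(72) sum to 0: 1 + w + ... + w^(72) = (1 - w^73)/(1 - w) = 0 since w^73 = 1, w ≠ 1.
Removing the root 1: w + w^2 + ... + w^(72) = 0 - 1 = -1

Sum = -1


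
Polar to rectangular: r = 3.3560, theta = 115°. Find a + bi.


a = 3.3560*cos(115°) = 3.3560*(-0.42262) = -1.4183
b = 3.3560*sin(115°) = 3.3560*0.90631 = 3.0416

-1.4183 + 3.0416i


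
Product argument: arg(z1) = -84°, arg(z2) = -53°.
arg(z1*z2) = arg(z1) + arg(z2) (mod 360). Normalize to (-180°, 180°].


arg(z1*z2) = -84° - 53° = -137°
Normalized to (-180°, 180°]: -137°

-137°


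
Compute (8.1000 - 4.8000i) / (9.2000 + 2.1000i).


Conjugate of z2 = 9.2000 - 2.1000i
Numerator: (8.1000 - 4.8000i)(9.2000 - 2.1000i) = 64.4400 - 61.1700i
Denominator: 9.2^2 + 2.1^2 = 89.05
Result = (64.4400 - 61.1700i)/89.05

0.7236 - 0.6869i


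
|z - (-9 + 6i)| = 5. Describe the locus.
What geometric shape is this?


|z - z0| = r is a circle with center z0 and radius r.
Center = (-9, 6), radius = 5

Circle with center (-9, 6) and radius 5


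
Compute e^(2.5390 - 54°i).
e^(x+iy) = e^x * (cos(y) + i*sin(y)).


e^2.5390 = 12.6670
cos(-54°) = 0.58779
sin(-54°) = -0.809017
Real = 12.6670*0.58779 = 7.4455
Imag = 12.6670*(-0.809017) = -10.2478

7.4455 - 10.2478i


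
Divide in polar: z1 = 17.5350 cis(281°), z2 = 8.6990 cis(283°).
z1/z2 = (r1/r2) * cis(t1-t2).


r = 17.5350 / 8.6990 = 2.0157
theta = 281° - 283° = -2° = 358° (mod 360)

2.0157 cis(358°)


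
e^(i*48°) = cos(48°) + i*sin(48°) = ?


cos(48°) = 0.6691
sin(48°) = 0.7431

e^(i*48°) = 0.6691 + 0.7431i


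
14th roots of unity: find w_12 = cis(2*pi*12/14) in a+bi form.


Angle = 360*12/14 = 308.5714°
a = cos(308.5714°) = 0.6235
b = sin(308.5714°) = -0.7818

0.6235 - 0.7818i


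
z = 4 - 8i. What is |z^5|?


|z| = sqrt(16+64) = sqrt(80) = 8.9443
|z^5| = |z|^5 = (sqrt(80))^5 = 80^2 * sqrt(80) = 6400*sqrt(80)

|z^5| = 6400*sqrt(80) ≈ 57243.3402


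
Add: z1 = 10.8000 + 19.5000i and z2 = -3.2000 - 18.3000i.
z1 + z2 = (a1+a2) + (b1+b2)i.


Real: 10.8 - 3.2 = 7.6
Imag: 19.5 - 18.3 = 1.2

7.6000 + 1.2000i


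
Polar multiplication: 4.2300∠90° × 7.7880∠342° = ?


r = 4.2300 * 7.7880 = 32.9432
theta = 90° + 342° = 432° = 72° (mod 360)

32.9432 cis(72°)


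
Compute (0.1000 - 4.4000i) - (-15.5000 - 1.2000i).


Real: 0.1 + 15.5 = 15.6
Imag: -4.4 + 1.2 = -3.2

15.6000 - 3.2000i


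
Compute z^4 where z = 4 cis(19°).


r^4 = 4^4 = 256
n*theta = 4*19° = 76° = 76° (mod 360)
a = 256*cos(76°) = 61.9320
b = 256*sin(76°) = 248.3957

256 cis(76°) = 61.9320 + 248.3957i


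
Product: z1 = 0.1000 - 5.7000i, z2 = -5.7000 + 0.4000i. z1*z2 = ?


Real = 0.1*(-5.7) - (-5.7)*0.4 = -0.57 - (-2.28) = 1.71
Imag = 0.1*0.4 - (5.7)*(-5.7) = 0.04 + 32.49 = 32.53

1.7100 + 32.5300i


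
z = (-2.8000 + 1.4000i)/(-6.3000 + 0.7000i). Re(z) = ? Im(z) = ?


Multiply by conjugate: (-2.8000 + 1.4000i)(-6.3000 - 0.7000i) / ((-6.3)^2 + 0.7^2)
Numerator real = -2.8*(-6.3) + 1.4*0.7 = 18.62
Numerator imag = 1.4*(-6.3) - (-2.8)*0.7 = -6.86
Denominator = 40.18
Re(z) = 18.62/40.18 = 0.4634
Im(z) = -6.86/40.18 = -0.1707

Re(z) = 0.4634, Im(z) = -0.1707


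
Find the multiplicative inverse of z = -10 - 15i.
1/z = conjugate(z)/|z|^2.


|z|^2 = 100+225 = 325
1/z = (-10 + 15i)/325

1/z = -0.0308 + 0.0462i


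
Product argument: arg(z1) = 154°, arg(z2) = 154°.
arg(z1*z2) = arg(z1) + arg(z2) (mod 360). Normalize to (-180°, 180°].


arg(z1*z2) = 154° + 154° = 308°
Normalized to (-180°, 180°]: -52°

-52°


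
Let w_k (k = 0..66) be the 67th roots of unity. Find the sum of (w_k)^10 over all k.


The roots are w_k = w^k with w = e^(2*pi*i/67), and (w^k)^10 = (w^10)^k.
So S = 1 + u + u^2 + ... + u^(66) with u = w^10.
10 = 0*67 + 10, so 10 is not a multiple of 67: u = w^10 ≠ 1 (w is a primitive 67th root), while u^67 = (w^67)^10 = 1.
Geometric series: S = (1 - u^67)/(1 - u) = (1 - 1)/(1 - u) = 0

S = 0


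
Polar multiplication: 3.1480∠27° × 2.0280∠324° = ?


r = 3.1480 * 2.0280 = 6.3841
theta = 27° + 324° = 351° = 351° (mod 360)

6.3841 cis(351°)


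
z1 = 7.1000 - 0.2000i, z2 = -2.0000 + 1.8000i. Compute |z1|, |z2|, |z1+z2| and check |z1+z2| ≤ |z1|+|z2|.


|z1| = sqrt(7.1^2 + (-0.2)^2) = sqrt(50.45) = 7.1028
|z2| = sqrt((-2)^2 + 1.8^2) = sqrt(7.24) = 2.6907
z1+z2 = 5.1000 + 1.6000i
|z1+z2| = sqrt(28.57) = 5.3451
|z1|+|z2| = 7.1028 + 2.6907 = 9.7935

|z1+z2| = 5.3451 ≤ |z1|+|z2| = 9.7935 (verified)


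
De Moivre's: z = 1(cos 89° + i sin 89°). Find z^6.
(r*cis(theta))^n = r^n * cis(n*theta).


r^6 = 1^6 = 1
n*theta = 6*89° = 534° = 174° (mod 360)
a = 1*cos(174°) = -0.9945
b = 1*sin(174°) = 0.1045

1 cis(174°) = -0.9945 + 0.1045i


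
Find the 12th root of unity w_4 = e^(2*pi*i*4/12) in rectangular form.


Angle = 360*4/12 = 120°
a = cos(120°) = -0.5000
b = sin(120°) = 0.8660

-0.5000 + 0.8660i
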